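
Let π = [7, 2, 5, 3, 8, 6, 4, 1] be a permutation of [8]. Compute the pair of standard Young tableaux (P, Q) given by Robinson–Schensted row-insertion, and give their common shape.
P = [1, 3, 4] / [2, 6] / [5, 8] / [7];  Q = [1, 3, 5] / [2, 6] / [4, 7] / [8];  common shape = (3, 2, 2, 1)

Row-insert the values π_1, π_2, … into P one at a time, bumping the leftmost entry strictly greater than the inserted value down to the next row. The recording tableau Q records, in position (i, j), the step at which that cell was added to P.
  Insert 7 (step 1): P = [7];  Q = [1]
  Insert 2 (step 2): P = [2] / [7];  Q = [1] / [2]
  Insert 5 (step 3): P = [2, 5] / [7];  Q = [1, 3] / [2]
  Insert 3 (step 4): P = [2, 3] / [5] / [7];  Q = [1, 3] / [2] / [4]
  Insert 8 (step 5): P = [2, 3, 8] / [5] / [7];  Q = [1, 3, 5] / [2] / [4]
  Insert 6 (step 6): P = [2, 3, 6] / [5, 8] / [7];  Q = [1, 3, 5] / [2, 6] / [4]
  Insert 4 (step 7): P = [2, 3, 4] / [5, 6] / [7, 8];  Q = [1, 3, 5] / [2, 6] / [4, 7]
  Insert 1 (step 8): P = [1, 3, 4] / [2, 6] / [5, 8] / [7];  Q = [1, 3, 5] / [2, 6] / [4, 7] / [8]
Final shape: (3, 2, 2, 1).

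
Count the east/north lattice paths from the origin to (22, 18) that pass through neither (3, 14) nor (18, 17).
Number of paths = 90689176550

Inclusion–exclusion. Total paths: C(40, 22) = 113380261800. Through P₁: C(17, 3)·C(23, 19) = 6021400. Through P₂: C(35, 18)·C(5, 4) = 22687838250. Since P₁ is strictly southwest of P₂, a monotone path through both must visit P₁ then P₂; paths through both = C(17, 3)·C(18, 15)·C(5, 4) = 2774400. Avoid both = 113380261800 − 6021400 − 22687838250 + 2774400 = 90689176550.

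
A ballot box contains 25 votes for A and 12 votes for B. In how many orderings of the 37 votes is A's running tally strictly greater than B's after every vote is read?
Strict-lead orderings = 650872404

Total orderings of the 37 votes with 25 for A: C(37, 25) = 1852482996. By the Bertrand ballot formula (Cycle Lemma / reflection principle), the number of orderings in which A is strictly ahead of B throughout is (p − q)/(p + q) · C(p + q, p) = (25 − 12)/(25 + 12) · 1852482996 = 650872404.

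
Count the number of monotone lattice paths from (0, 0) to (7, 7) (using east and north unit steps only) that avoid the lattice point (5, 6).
Number of paths = 2046

Total paths from (0, 0) to (7, 7): C(14, 7) = 3432. Paths through (5, 6): (paths (0, 0) → (5, 6)) × (paths (5, 6) → (7, 7)) = C(11, 5) · C(3, 2) = 462 · 3 = 1386. Avoidance count = 3432 − 1386 = 2046.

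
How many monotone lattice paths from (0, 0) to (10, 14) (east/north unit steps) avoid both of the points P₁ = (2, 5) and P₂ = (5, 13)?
Number of paths = 1420128

Inclusion–exclusion. Total paths: C(24, 10) = 1961256. Through P₁: C(7, 2)·C(17, 8) = 510510. Through P₂: C(18, 5)·C(6, 5) = 51408. Since P₁ is strictly southwest of P₂, a monotone path through both must visit P₁ then P₂; paths through both = C(7, 2)·C(11, 3)·C(6, 5) = 20790. Avoid both = 1961256 − 510510 − 51408 + 20790 = 1420128.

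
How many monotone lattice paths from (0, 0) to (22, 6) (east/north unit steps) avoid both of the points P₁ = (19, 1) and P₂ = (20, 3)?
Number of paths = 358510

Inclusion–exclusion. Total paths: C(28, 22) = 376740. Through P₁: C(20, 19)·C(8, 3) = 1120. Through P₂: C(23, 20)·C(5, 2) = 17710. Since P₁ is strictly southwest of P₂, a monotone path through both must visit P₁ then P₂; paths through both = C(20, 19)·C(3, 1)·C(5, 2) = 600. Avoid both = 376740 − 1120 − 17710 + 600 = 358510.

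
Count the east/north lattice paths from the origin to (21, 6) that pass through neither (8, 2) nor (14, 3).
Number of paths = 145110

Inclusion–exclusion. Total paths: C(27, 21) = 296010. Through P₁: C(10, 8)·C(17, 13) = 107100. Through P₂: C(17, 14)·C(10, 7) = 81600. Since P₁ is strictly southwest of P₂, a monotone path through both must visit P₁ then P₂; paths through both = C(10, 8)·C(7, 6)·C(10, 7) = 37800. Avoid both = 296010 − 107100 − 81600 + 37800 = 145110.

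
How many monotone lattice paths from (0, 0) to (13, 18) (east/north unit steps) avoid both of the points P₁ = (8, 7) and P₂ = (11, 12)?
Number of paths = 150376891

Inclusion–exclusion. Total paths: C(31, 13) = 206253075. Through P₁: C(15, 8)·C(16, 5) = 28108080. Through P₂: C(23, 11)·C(8, 2) = 37858184. Since P₁ is strictly southwest of P₂, a monotone path through both must visit P₁ then P₂; paths through both = C(15, 8)·C(8, 3)·C(8, 2) = 10090080. Avoid both = 206253075 − 28108080 − 37858184 + 10090080 = 150376891.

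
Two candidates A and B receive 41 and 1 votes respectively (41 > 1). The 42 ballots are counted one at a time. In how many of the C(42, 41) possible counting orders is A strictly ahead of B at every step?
Strict-lead orderings = 40

Total orderings of the 42 votes with 41 for A: C(42, 41) = 42. By the Bertrand ballot formula (Cycle Lemma / reflection principle), the number of orderings in which A is strictly ahead of B throughout is (p − q)/(p + q) · C(p + q, p) = (41 − 1)/(41 + 1) · 42 = 40.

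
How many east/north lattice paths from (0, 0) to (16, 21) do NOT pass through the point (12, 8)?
Number of paths = 12575966070

Total paths from (0, 0) to (16, 21): C(37, 16) = 12875774670. Paths through (12, 8): (paths (0, 0) → (12, 8)) × (paths (12, 8) → (16, 21)) = C(20, 12) · C(17, 4) = 125970 · 2380 = 299808600. Avoidance count = 12875774670 − 299808600 = 12575966070.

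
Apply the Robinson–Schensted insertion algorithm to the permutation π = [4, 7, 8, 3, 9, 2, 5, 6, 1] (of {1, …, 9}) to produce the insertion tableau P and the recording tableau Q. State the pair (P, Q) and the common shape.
P = [1, 5, 6, 9] / [2, 7, 8] / [3] / [4];  Q = [1, 2, 3, 5] / [4, 7, 8] / [6] / [9];  common shape = (4, 3, 1, 1)

Row-insert the values π_1, π_2, … into P one at a time, bumping the leftmost entry strictly greater than the inserted value down to the next row. The recording tableau Q records, in position (i, j), the step at which that cell was added to P.
  Insert 4 (step 1): P = [4];  Q = [1]
  Insert 7 (step 2): P = [4, 7];  Q = [1, 2]
  Insert 8 (step 3): P = [4, 7, 8];  Q = [1, 2, 3]
  Insert 3 (step 4): P = [3, 7, 8] / [4];  Q = [1, 2, 3] / [4]
  Insert 9 (step 5): P = [3, 7, 8, 9] / [4];  Q = [1, 2, 3, 5] / [4]
  Insert 2 (step 6): P = [2, 7, 8, 9] / [3] / [4];  Q = [1, 2, 3, 5] / [4] / [6]
  Insert 5 (step 7): P = [2, 5, 8, 9] / [3, 7] / [4];  Q = [1, 2, 3, 5] / [4, 7] / [6]
  Insert 6 (step 8): P = [2, 5, 6, 9] / [3, 7, 8] / [4];  Q = [1, 2, 3, 5] / [4, 7, 8] / [6]
  Insert 1 (step 9): P = [1, 5, 6, 9] / [2, 7, 8] / [3] / [4];  Q = [1, 2, 3, 5] / [4, 7, 8] / [6] / [9]
Final shape: (4, 3, 1, 1).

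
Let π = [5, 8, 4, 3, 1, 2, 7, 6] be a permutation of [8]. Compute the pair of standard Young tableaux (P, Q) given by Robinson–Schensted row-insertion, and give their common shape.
P = [1, 2, 6] / [3, 7] / [4, 8] / [5];  Q = [1, 2, 7] / [3, 6] / [4, 8] / [5];  common shape = (3, 2, 2, 1)

Row-insert the values π_1, π_2, … into P one at a time, bumping the leftmost entry strictly greater than the inserted value down to the next row. The recording tableau Q records, in position (i, j), the step at which that cell was added to P.
  Insert 5 (step 1): P = [5];  Q = [1]
  Insert 8 (step 2): P = [5, 8];  Q = [1, 2]
  Insert 4 (step 3): P = [4, 8] / [5];  Q = [1, 2] / [3]
  Insert 3 (step 4): P = [3, 8] / [4] / [5];  Q = [1, 2] / [3] / [4]
  Insert 1 (step 5): P = [1, 8] / [3] / [4] / [5];  Q = [1, 2] / [3] / [4] / [5]
  Insert 2 (step 6): P = [1, 2] / [3, 8] / [4] / [5];  Q = [1, 2] / [3, 6] / [4] / [5]
  Insert 7 (step 7): P = [1, 2, 7] / [3, 8] / [4] / [5];  Q = [1, 2, 7] / [3, 6] / [4] / [5]
  Insert 6 (step 8): P = [1, 2, 6] / [3, 7] / [4, 8] / [5];  Q = [1, 2, 7] / [3, 6] / [4, 8] / [5]
Final shape: (3, 2, 2, 1).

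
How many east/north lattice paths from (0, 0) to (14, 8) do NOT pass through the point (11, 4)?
Number of paths = 271995

Total paths from (0, 0) to (14, 8): C(22, 14) = 319770. Paths through (11, 4): (paths (0, 0) → (11, 4)) × (paths (11, 4) → (14, 8)) = C(15, 11) · C(7, 3) = 1365 · 35 = 47775. Avoidance count = 319770 − 47775 = 271995.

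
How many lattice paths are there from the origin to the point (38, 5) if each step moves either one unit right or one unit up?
Number of paths = 962598

A monotone lattice path from (0, 0) to (38, 5) consists of 38 east steps and 5 north steps in some order, so it is determined by which 38 of the 43 steps are east. The count is C(43, 38) = 962598.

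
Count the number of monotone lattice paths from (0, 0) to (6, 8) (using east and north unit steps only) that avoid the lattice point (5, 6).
Number of paths = 1617

Total paths from (0, 0) to (6, 8): C(14, 6) = 3003. Paths through (5, 6): (paths (0, 0) → (5, 6)) × (paths (5, 6) → (6, 8)) = C(11, 5) · C(3, 1) = 462 · 3 = 1386. Avoidance count = 3003 − 1386 = 1617.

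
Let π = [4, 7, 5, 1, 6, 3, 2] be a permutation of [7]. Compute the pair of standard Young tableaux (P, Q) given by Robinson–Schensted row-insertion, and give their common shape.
P = [1, 2, 6] / [3, 5] / [4] / [7];  Q = [1, 2, 5] / [3, 6] / [4] / [7];  common shape = (3, 2, 1, 1)

Row-insert the values π_1, π_2, … into P one at a time, bumping the leftmost entry strictly greater than the inserted value down to the next row. The recording tableau Q records, in position (i, j), the step at which that cell was added to P.
  Insert 4 (step 1): P = [4];  Q = [1]
  Insert 7 (step 2): P = [4, 7];  Q = [1, 2]
  Insert 5 (step 3): P = [4, 5] / [7];  Q = [1, 2] / [3]
  Insert 1 (step 4): P = [1, 5] / [4] / [7];  Q = [1, 2] / [3] / [4]
  Insert 6 (step 5): P = [1, 5, 6] / [4] / [7];  Q = [1, 2, 5] / [3] / [4]
  Insert 3 (step 6): P = [1, 3, 6] / [4, 5] / [7];  Q = [1, 2, 5] / [3, 6] / [4]
  Insert 2 (step 7): P = [1, 2, 6] / [3, 5] / [4] / [7];  Q = [1, 2, 5] / [3, 6] / [4] / [7]
Final shape: (3, 2, 1, 1).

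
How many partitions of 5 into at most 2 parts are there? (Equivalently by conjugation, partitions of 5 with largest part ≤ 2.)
p(5, parts ≤ 2) = 3

Partitions of 5 with all parts ≤ 2: 2+2+1, 2+1+1+1, 1+1+1+1+1. Count = 3.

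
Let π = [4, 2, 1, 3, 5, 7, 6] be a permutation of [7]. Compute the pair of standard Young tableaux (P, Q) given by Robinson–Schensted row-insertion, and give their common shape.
P = [1, 3, 5, 6] / [2, 7] / [4];  Q = [1, 4, 5, 6] / [2, 7] / [3];  common shape = (4, 2, 1)

Row-insert the values π_1, π_2, … into P one at a time, bumping the leftmost entry strictly greater than the inserted value down to the next row. The recording tableau Q records, in position (i, j), the step at which that cell was added to P.
  Insert 4 (step 1): P = [4];  Q = [1]
  Insert 2 (step 2): P = [2] / [4];  Q = [1] / [2]
  Insert 1 (step 3): P = [1] / [2] / [4];  Q = [1] / [2] / [3]
  Insert 3 (step 4): P = [1, 3] / [2] / [4];  Q = [1, 4] / [2] / [3]
  Insert 5 (step 5): P = [1, 3, 5] / [2] / [4];  Q = [1, 4, 5] / [2] / [3]
  Insert 7 (step 6): P = [1, 3, 5, 7] / [2] / [4];  Q = [1, 4, 5, 6] / [2] / [3]
  Insert 6 (step 7): P = [1, 3, 5, 6] / [2, 7] / [4];  Q = [1, 4, 5, 6] / [2, 7] / [3]
Final shape: (4, 2, 1).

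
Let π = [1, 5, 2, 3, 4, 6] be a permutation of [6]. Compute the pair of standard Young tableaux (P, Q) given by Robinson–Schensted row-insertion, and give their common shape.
P = [1, 2, 3, 4, 6] / [5];  Q = [1, 2, 4, 5, 6] / [3];  common shape = (5, 1)

Row-insert the values π_1, π_2, … into P one at a time, bumping the leftmost entry strictly greater than the inserted value down to the next row. The recording tableau Q records, in position (i, j), the step at which that cell was added to P.
  Insert 1 (step 1): P = [1];  Q = [1]
  Insert 5 (step 2): P = [1, 5];  Q = [1, 2]
  Insert 2 (step 3): P = [1, 2] / [5];  Q = [1, 2] / [3]
  Insert 3 (step 4): P = [1, 2, 3] / [5];  Q = [1, 2, 4] / [3]
  Insert 4 (step 5): P = [1, 2, 3, 4] / [5];  Q = [1, 2, 4, 5] / [3]
  Insert 6 (step 6): P = [1, 2, 3, 4, 6] / [5];  Q = [1, 2, 4, 5, 6] / [3]
Final shape: (5, 1).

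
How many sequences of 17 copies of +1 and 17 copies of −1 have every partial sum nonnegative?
C_17 = 129644790

These ballot sequences are counted by the Catalan number C_n = (1/(n + 1)) · C(2n, n). For n = 17: C_17 = (1/18) · C(34, 17) = 2333606220/18 = 129644790.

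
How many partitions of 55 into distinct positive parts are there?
q(55) = 6378

A partition into distinct parts is a strictly decreasing sequence summing to n. The recurrence d(n, m) = d(n, m−1) + d(n−m, m−1) (use part m at most once) with q(n) = d(n, n) gives q(55) = 6378. (Euler's theorem: # distinct-part partitions = # odd-part partitions.)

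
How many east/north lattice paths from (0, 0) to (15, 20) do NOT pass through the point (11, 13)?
Number of paths = 2424215640

Total paths from (0, 0) to (15, 20): C(35, 15) = 3247943160. Paths through (11, 13): (paths (0, 0) → (11, 13)) × (paths (11, 13) → (15, 20)) = C(24, 11) · C(11, 4) = 2496144 · 330 = 823727520. Avoidance count = 3247943160 − 823727520 = 2424215640.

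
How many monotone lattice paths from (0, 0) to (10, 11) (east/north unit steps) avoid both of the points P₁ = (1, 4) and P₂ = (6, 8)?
Number of paths = 212461

Inclusion–exclusion. Total paths: C(21, 10) = 352716. Through P₁: C(5, 1)·C(16, 9) = 57200. Through P₂: C(14, 6)·C(7, 4) = 105105. Since P₁ is strictly southwest of P₂, a monotone path through both must visit P₁ then P₂; paths through both = C(5, 1)·C(9, 5)·C(7, 4) = 22050. Avoid both = 352716 − 57200 − 105105 + 22050 = 212461.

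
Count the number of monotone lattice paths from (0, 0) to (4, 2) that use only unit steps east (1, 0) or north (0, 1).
Number of paths = 15

A monotone lattice path from (0, 0) to (4, 2) consists of 4 east steps and 2 north steps in some order, so it is determined by which 4 of the 6 steps are east. The count is C(6, 4) = 15.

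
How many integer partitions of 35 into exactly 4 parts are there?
p(35, 4 parts) = 321

Partitions of n into exactly k parts are in bijection with partitions of n − k into at most k parts (subtract 1 from each part). So p(35, exactly 4) = p(31, parts ≤ 4). Computing via the recurrence p(m, j) = p(m, j−1) + p(m−j, j) gives 321.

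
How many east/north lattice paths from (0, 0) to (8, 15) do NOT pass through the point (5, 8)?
Number of paths = 335874

Total paths from (0, 0) to (8, 15): C(23, 8) = 490314. Paths through (5, 8): (paths (0, 0) → (5, 8)) × (paths (5, 8) → (8, 15)) = C(13, 5) · C(10, 3) = 1287 · 120 = 154440. Avoidance count = 490314 − 154440 = 335874.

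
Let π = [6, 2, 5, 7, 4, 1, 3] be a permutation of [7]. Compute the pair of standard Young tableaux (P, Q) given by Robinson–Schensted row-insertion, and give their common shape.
P = [1, 3, 7] / [2, 4] / [5] / [6];  Q = [1, 3, 4] / [2, 7] / [5] / [6];  common shape = (3, 2, 1, 1)

Row-insert the values π_1, π_2, … into P one at a time, bumping the leftmost entry strictly greater than the inserted value down to the next row. The recording tableau Q records, in position (i, j), the step at which that cell was added to P.
  Insert 6 (step 1): P = [6];  Q = [1]
  Insert 2 (step 2): P = [2] / [6];  Q = [1] / [2]
  Insert 5 (step 3): P = [2, 5] / [6];  Q = [1, 3] / [2]
  Insert 7 (step 4): P = [2, 5, 7] / [6];  Q = [1, 3, 4] / [2]
  Insert 4 (step 5): P = [2, 4, 7] / [5] / [6];  Q = [1, 3, 4] / [2] / [5]
  Insert 1 (step 6): P = [1, 4, 7] / [2] / [5] / [6];  Q = [1, 3, 4] / [2] / [5] / [6]
  Insert 3 (step 7): P = [1, 3, 7] / [2, 4] / [5] / [6];  Q = [1, 3, 4] / [2, 7] / [5] / [6]
Final shape: (3, 2, 1, 1).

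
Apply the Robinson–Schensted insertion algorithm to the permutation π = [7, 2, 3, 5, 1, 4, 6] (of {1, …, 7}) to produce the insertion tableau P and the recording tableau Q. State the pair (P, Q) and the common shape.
P = [1, 3, 4, 6] / [2, 5] / [7];  Q = [1, 3, 4, 7] / [2, 6] / [5];  common shape = (4, 2, 1)

Row-insert the values π_1, π_2, … into P one at a time, bumping the leftmost entry strictly greater than the inserted value down to the next row. The recording tableau Q records, in position (i, j), the step at which that cell was added to P.
  Insert 7 (step 1): P = [7];  Q = [1]
  Insert 2 (step 2): P = [2] / [7];  Q = [1] / [2]
  Insert 3 (step 3): P = [2, 3] / [7];  Q = [1, 3] / [2]
  Insert 5 (step 4): P = [2, 3, 5] / [7];  Q = [1, 3, 4] / [2]
  Insert 1 (step 5): P = [1, 3, 5] / [2] / [7];  Q = [1, 3, 4] / [2] / [5]
  Insert 4 (step 6): P = [1, 3, 4] / [2, 5] / [7];  Q = [1, 3, 4] / [2, 6] / [5]
  Insert 6 (step 7): P = [1, 3, 4, 6] / [2, 5] / [7];  Q = [1, 3, 4, 7] / [2, 6] / [5]
Final shape: (4, 2, 1).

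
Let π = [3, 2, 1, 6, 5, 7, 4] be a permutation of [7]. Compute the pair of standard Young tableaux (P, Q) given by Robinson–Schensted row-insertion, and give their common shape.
P = [1, 4, 7] / [2, 5] / [3, 6];  Q = [1, 4, 6] / [2, 5] / [3, 7];  common shape = (3, 2, 2)

Row-insert the values π_1, π_2, … into P one at a time, bumping the leftmost entry strictly greater than the inserted value down to the next row. The recording tableau Q records, in position (i, j), the step at which that cell was added to P.
  Insert 3 (step 1): P = [3];  Q = [1]
  Insert 2 (step 2): P = [2] / [3];  Q = [1] / [2]
  Insert 1 (step 3): P = [1] / [2] / [3];  Q = [1] / [2] / [3]
  Insert 6 (step 4): P = [1, 6] / [2] / [3];  Q = [1, 4] / [2] / [3]
  Insert 5 (step 5): P = [1, 5] / [2, 6] / [3];  Q = [1, 4] / [2, 5] / [3]
  Insert 7 (step 6): P = [1, 5, 7] / [2, 6] / [3];  Q = [1, 4, 6] / [2, 5] / [3]
  Insert 4 (step 7): P = [1, 4, 7] / [2, 5] / [3, 6];  Q = [1, 4, 6] / [2, 5] / [3, 7]
Final shape: (3, 2, 2).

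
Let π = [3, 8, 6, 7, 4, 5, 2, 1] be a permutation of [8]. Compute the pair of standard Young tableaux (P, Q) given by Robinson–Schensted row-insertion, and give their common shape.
P = [1, 4, 5] / [2, 7] / [3] / [6] / [8];  Q = [1, 2, 4] / [3, 6] / [5] / [7] / [8];  common shape = (3, 2, 1, 1, 1)

Row-insert the values π_1, π_2, … into P one at a time, bumping the leftmost entry strictly greater than the inserted value down to the next row. The recording tableau Q records, in position (i, j), the step at which that cell was added to P.
  Insert 3 (step 1): P = [3];  Q = [1]
  Insert 8 (step 2): P = [3, 8];  Q = [1, 2]
  Insert 6 (step 3): P = [3, 6] / [8];  Q = [1, 2] / [3]
  Insert 7 (step 4): P = [3, 6, 7] / [8];  Q = [1, 2, 4] / [3]
  Insert 4 (step 5): P = [3, 4, 7] / [6] / [8];  Q = [1, 2, 4] / [3] / [5]
  Insert 5 (step 6): P = [3, 4, 5] / [6, 7] / [8];  Q = [1, 2, 4] / [3, 6] / [5]
  Insert 2 (step 7): P = [2, 4, 5] / [3, 7] / [6] / [8];  Q = [1, 2, 4] / [3, 6] / [5] / [7]
  Insert 1 (step 8): P = [1, 4, 5] / [2, 7] / [3] / [6] / [8];  Q = [1, 2, 4] / [3, 6] / [5] / [7] / [8]
Final shape: (3, 2, 1, 1, 1).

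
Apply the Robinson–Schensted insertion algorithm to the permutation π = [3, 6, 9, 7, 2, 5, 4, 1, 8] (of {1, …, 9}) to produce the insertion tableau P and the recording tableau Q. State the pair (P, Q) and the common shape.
P = [1, 4, 7, 8] / [2, 5] / [3] / [6] / [9];  Q = [1, 2, 3, 9] / [4, 6] / [5] / [7] / [8];  common shape = (4, 2, 1, 1, 1)

Row-insert the values π_1, π_2, … into P one at a time, bumping the leftmost entry strictly greater than the inserted value down to the next row. The recording tableau Q records, in position (i, j), the step at which that cell was added to P.
  Insert 3 (step 1): P = [3];  Q = [1]
  Insert 6 (step 2): P = [3, 6];  Q = [1, 2]
  Insert 9 (step 3): P = [3, 6, 9];  Q = [1, 2, 3]
  Insert 7 (step 4): P = [3, 6, 7] / [9];  Q = [1, 2, 3] / [4]
  Insert 2 (step 5): P = [2, 6, 7] / [3] / [9];  Q = [1, 2, 3] / [4] / [5]
  Insert 5 (step 6): P = [2, 5, 7] / [3, 6] / [9];  Q = [1, 2, 3] / [4, 6] / [5]
  Insert 4 (step 7): P = [2, 4, 7] / [3, 5] / [6] / [9];  Q = [1, 2, 3] / [4, 6] / [5] / [7]
  Insert 1 (step 8): P = [1, 4, 7] / [2, 5] / [3] / [6] / [9];  Q = [1, 2, 3] / [4, 6] / [5] / [7] / [8]
  Insert 8 (step 9): P = [1, 4, 7, 8] / [2, 5] / [3] / [6] / [9];  Q = [1, 2, 3, 9] / [4, 6] / [5] / [7] / [8]
Final shape: (4, 2, 1, 1, 1).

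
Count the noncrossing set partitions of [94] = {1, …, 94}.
C_94 = 239993345518077005168915776623476723006280827488229600

These noncrossing partitions are counted by the Catalan number C_n = (1/(n + 1)) · C(2n, n). For n = 94: C_94 = (1/95) · C(188, 94) = 22799367824217315491046998779230288685596678611381812000/95 = 239993345518077005168915776623476723006280827488229600.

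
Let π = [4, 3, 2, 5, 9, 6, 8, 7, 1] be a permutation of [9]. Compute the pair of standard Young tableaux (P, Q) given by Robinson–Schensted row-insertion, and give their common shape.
P = [1, 5, 6, 7] / [2, 8] / [3, 9] / [4];  Q = [1, 4, 5, 7] / [2, 6] / [3, 8] / [9];  common shape = (4, 2, 2, 1)

Row-insert the values π_1, π_2, … into P one at a time, bumping the leftmost entry strictly greater than the inserted value down to the next row. The recording tableau Q records, in position (i, j), the step at which that cell was added to P.
  Insert 4 (step 1): P = [4];  Q = [1]
  Insert 3 (step 2): P = [3] / [4];  Q = [1] / [2]
  Insert 2 (step 3): P = [2] / [3] / [4];  Q = [1] / [2] / [3]
  Insert 5 (step 4): P = [2, 5] / [3] / [4];  Q = [1, 4] / [2] / [3]
  Insert 9 (step 5): P = [2, 5, 9] / [3] / [4];  Q = [1, 4, 5] / [2] / [3]
  Insert 6 (step 6): P = [2, 5, 6] / [3, 9] / [4];  Q = [1, 4, 5] / [2, 6] / [3]
  Insert 8 (step 7): P = [2, 5, 6, 8] / [3, 9] / [4];  Q = [1, 4, 5, 7] / [2, 6] / [3]
  Insert 7 (step 8): P = [2, 5, 6, 7] / [3, 8] / [4, 9];  Q = [1, 4, 5, 7] / [2, 6] / [3, 8]
  Insert 1 (step 9): P = [1, 5, 6, 7] / [2, 8] / [3, 9] / [4];  Q = [1, 4, 5, 7] / [2, 6] / [3, 8] / [9]
Final shape: (4, 2, 2, 1).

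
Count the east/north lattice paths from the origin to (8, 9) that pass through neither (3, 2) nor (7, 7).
Number of paths = 9874

Inclusion–exclusion. Total paths: C(17, 8) = 24310. Through P₁: C(5, 3)·C(12, 5) = 7920. Through P₂: C(14, 7)·C(3, 1) = 10296. Since P₁ is strictly southwest of P₂, a monotone path through both must visit P₁ then P₂; paths through both = C(5, 3)·C(9, 4)·C(3, 1) = 3780. Avoid both = 24310 − 7920 − 10296 + 3780 = 9874.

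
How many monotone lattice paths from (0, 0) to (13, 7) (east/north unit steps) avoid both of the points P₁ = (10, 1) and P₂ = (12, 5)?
Number of paths = 58527

Inclusion–exclusion. Total paths: C(20, 13) = 77520. Through P₁: C(11, 10)·C(9, 3) = 924. Through P₂: C(17, 12)·C(3, 1) = 18564. Since P₁ is strictly southwest of P₂, a monotone path through both must visit P₁ then P₂; paths through both = C(11, 10)·C(6, 2)·C(3, 1) = 495. Avoid both = 77520 − 924 − 18564 + 495 = 58527.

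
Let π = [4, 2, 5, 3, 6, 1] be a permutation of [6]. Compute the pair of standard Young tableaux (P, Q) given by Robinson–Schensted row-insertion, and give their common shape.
P = [1, 3, 6] / [2, 5] / [4];  Q = [1, 3, 5] / [2, 4] / [6];  common shape = (3, 2, 1)

Row-insert the values π_1, π_2, … into P one at a time, bumping the leftmost entry strictly greater than the inserted value down to the next row. The recording tableau Q records, in position (i, j), the step at which that cell was added to P.
  Insert 4 (step 1): P = [4];  Q = [1]
  Insert 2 (step 2): P = [2] / [4];  Q = [1] / [2]
  Insert 5 (step 3): P = [2, 5] / [4];  Q = [1, 3] / [2]
  Insert 3 (step 4): P = [2, 3] / [4, 5];  Q = [1, 3] / [2, 4]
  Insert 6 (step 5): P = [2, 3, 6] / [4, 5];  Q = [1, 3, 5] / [2, 4]
  Insert 1 (step 6): P = [1, 3, 6] / [2, 5] / [4];  Q = [1, 3, 5] / [2, 4] / [6]
Final shape: (3, 2, 1).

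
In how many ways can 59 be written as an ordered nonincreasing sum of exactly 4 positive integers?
p(59, 4 parts) = 1495

Partitions of n into exactly k parts are in bijection with partitions of n − k into at most k parts (subtract 1 from each part). So p(59, exactly 4) = p(55, parts ≤ 4). Computing via the recurrence p(m, j) = p(m, j−1) + p(m−j, j) gives 1495.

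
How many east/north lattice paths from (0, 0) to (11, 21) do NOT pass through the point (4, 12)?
Number of paths = 108203680

Total paths from (0, 0) to (11, 21): C(32, 11) = 129024480. Paths through (4, 12): (paths (0, 0) → (4, 12)) × (paths (4, 12) → (11, 21)) = C(16, 4) · C(16, 7) = 1820 · 11440 = 20820800. Avoidance count = 129024480 − 20820800 = 108203680.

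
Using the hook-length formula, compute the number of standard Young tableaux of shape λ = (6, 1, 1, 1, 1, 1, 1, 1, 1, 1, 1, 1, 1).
# SYT of shape (6, 1, 1, 1, 1, 1, 1, 1, 1, 1, 1, 1, 1) = 6188

Hook-length formula: f^λ = n! / Π hook(c), product over all cells c of the Young diagram. For λ = (6, 1, 1, 1, 1, 1, 1, 1, 1, 1, 1, 1, 1), n = 18 boxes. Hook lengths by row (left-to-right, top-to-bottom): [18, 5, 4, 3, 2, 1]; [12]; [11]; [10]; [9]; [8]; [7]; [6]; [5]; [4]; [3]; [2]; [1]. Product of hooks = 1034643456000. So f^λ = 18! / 1034643456000 = 6402373705728000 / 1034643456000 = 6188.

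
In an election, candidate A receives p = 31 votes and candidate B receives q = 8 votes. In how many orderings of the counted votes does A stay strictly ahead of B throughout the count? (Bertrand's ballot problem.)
Strict-lead orderings = 36283236

Total orderings of the 39 votes with 31 for A: C(39, 31) = 61523748. By the Bertrand ballot formula (Cycle Lemma / reflection principle), the number of orderings in which A is strictly ahead of B throughout is (p − q)/(p + q) · C(p + q, p) = (31 − 8)/(31 + 8) · 61523748 = 36283236.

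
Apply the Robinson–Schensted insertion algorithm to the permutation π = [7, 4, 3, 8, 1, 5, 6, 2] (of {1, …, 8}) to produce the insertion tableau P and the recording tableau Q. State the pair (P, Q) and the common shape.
P = [1, 2, 6] / [3, 5] / [4, 8] / [7];  Q = [1, 4, 7] / [2, 6] / [3, 8] / [5];  common shape = (3, 2, 2, 1)

Row-insert the values π_1, π_2, … into P one at a time, bumping the leftmost entry strictly greater than the inserted value down to the next row. The recording tableau Q records, in position (i, j), the step at which that cell was added to P.
  Insert 7 (step 1): P = [7];  Q = [1]
  Insert 4 (step 2): P = [4] / [7];  Q = [1] / [2]
  Insert 3 (step 3): P = [3] / [4] / [7];  Q = [1] / [2] / [3]
  Insert 8 (step 4): P = [3, 8] / [4] / [7];  Q = [1, 4] / [2] / [3]
  Insert 1 (step 5): P = [1, 8] / [3] / [4] / [7];  Q = [1, 4] / [2] / [3] / [5]
  Insert 5 (step 6): P = [1, 5] / [3, 8] / [4] / [7];  Q = [1, 4] / [2, 6] / [3] / [5]
  Insert 6 (step 7): P = [1, 5, 6] / [3, 8] / [4] / [7];  Q = [1, 4, 7] / [2, 6] / [3] / [5]
  Insert 2 (step 8): P = [1, 2, 6] / [3, 5] / [4, 8] / [7];  Q = [1, 4, 7] / [2, 6] / [3, 8] / [5]
Final shape: (3, 2, 2, 1).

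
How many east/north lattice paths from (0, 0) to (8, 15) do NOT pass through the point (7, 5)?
Number of paths = 481602

Total paths from (0, 0) to (8, 15): C(23, 8) = 490314. Paths through (7, 5): (paths (0, 0) → (7, 5)) × (paths (7, 5) → (8, 15)) = C(12, 7) · C(11, 1) = 792 · 11 = 8712. Avoidance count = 490314 − 8712 = 481602.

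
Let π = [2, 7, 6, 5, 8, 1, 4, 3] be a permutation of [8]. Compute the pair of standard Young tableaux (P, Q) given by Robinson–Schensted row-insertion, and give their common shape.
P = [1, 3, 8] / [2, 4] / [5] / [6] / [7];  Q = [1, 2, 5] / [3, 7] / [4] / [6] / [8];  common shape = (3, 2, 1, 1, 1)

Row-insert the values π_1, π_2, … into P one at a time, bumping the leftmost entry strictly greater than the inserted value down to the next row. The recording tableau Q records, in position (i, j), the step at which that cell was added to P.
  Insert 2 (step 1): P = [2];  Q = [1]
  Insert 7 (step 2): P = [2, 7];  Q = [1, 2]
  Insert 6 (step 3): P = [2, 6] / [7];  Q = [1, 2] / [3]
  Insert 5 (step 4): P = [2, 5] / [6] / [7];  Q = [1, 2] / [3] / [4]
  Insert 8 (step 5): P = [2, 5, 8] / [6] / [7];  Q = [1, 2, 5] / [3] / [4]
  Insert 1 (step 6): P = [1, 5, 8] / [2] / [6] / [7];  Q = [1, 2, 5] / [3] / [4] / [6]
  Insert 4 (step 7): P = [1, 4, 8] / [2, 5] / [6] / [7];  Q = [1, 2, 5] / [3, 7] / [4] / [6]
  Insert 3 (step 8): P = [1, 3, 8] / [2, 4] / [5] / [6] / [7];  Q = [1, 2, 5] / [3, 7] / [4] / [6] / [8]
Final shape: (3, 2, 1, 1, 1).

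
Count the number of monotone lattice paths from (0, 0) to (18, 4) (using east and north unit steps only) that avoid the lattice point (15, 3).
Number of paths = 4051

Total paths from (0, 0) to (18, 4): C(22, 18) = 7315. Paths through (15, 3): (paths (0, 0) → (15, 3)) × (paths (15, 3) → (18, 4)) = C(18, 15) · C(4, 3) = 816 · 4 = 3264. Avoidance count = 7315 − 3264 = 4051.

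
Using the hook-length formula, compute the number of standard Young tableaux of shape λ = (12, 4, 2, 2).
# SYT of shape (12, 4, 2, 2) = 3627936

Hook-length formula: f^λ = n! / Π hook(c), product over all cells c of the Young diagram. For λ = (12, 4, 2, 2), n = 20 boxes. Hook lengths by row (left-to-right, top-to-bottom): [15, 14, 11, 10, 8, 7, 6, 5, 4, 3, 2, 1]; [6, 5, 2, 1]; [3, 2]; [2, 1]. Product of hooks = 670602240000. So f^λ = 20! / 670602240000 = 2432902008176640000 / 670602240000 = 3627936.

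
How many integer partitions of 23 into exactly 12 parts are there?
p(23, 12 parts) = 56

Partitions of n into exactly k parts are in bijection with partitions of n − k into at most k parts (subtract 1 from each part). So p(23, exactly 12) = p(11, parts ≤ 12). Computing via the recurrence p(m, j) = p(m, j−1) + p(m−j, j) gives 56.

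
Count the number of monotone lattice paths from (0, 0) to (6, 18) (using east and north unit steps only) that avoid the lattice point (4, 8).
Number of paths = 101926

Total paths from (0, 0) to (6, 18): C(24, 6) = 134596. Paths through (4, 8): (paths (0, 0) → (4, 8)) × (paths (4, 8) → (6, 18)) = C(12, 4) · C(12, 2) = 495 · 66 = 32670. Avoidance count = 134596 − 32670 = 101926.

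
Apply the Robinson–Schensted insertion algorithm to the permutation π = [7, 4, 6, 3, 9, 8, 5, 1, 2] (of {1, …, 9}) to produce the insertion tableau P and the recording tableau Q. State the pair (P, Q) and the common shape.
P = [1, 2, 8] / [3, 5] / [4, 6] / [7, 9];  Q = [1, 3, 5] / [2, 6] / [4, 7] / [8, 9];  common shape = (3, 2, 2, 2)

Row-insert the values π_1, π_2, … into P one at a time, bumping the leftmost entry strictly greater than the inserted value down to the next row. The recording tableau Q records, in position (i, j), the step at which that cell was added to P.
  Insert 7 (step 1): P = [7];  Q = [1]
  Insert 4 (step 2): P = [4] / [7];  Q = [1] / [2]
  Insert 6 (step 3): P = [4, 6] / [7];  Q = [1, 3] / [2]
  Insert 3 (step 4): P = [3, 6] / [4] / [7];  Q = [1, 3] / [2] / [4]
  Insert 9 (step 5): P = [3, 6, 9] / [4] / [7];  Q = [1, 3, 5] / [2] / [4]
  Insert 8 (step 6): P = [3, 6, 8] / [4, 9] / [7];  Q = [1, 3, 5] / [2, 6] / [4]
  Insert 5 (step 7): P = [3, 5, 8] / [4, 6] / [7, 9];  Q = [1, 3, 5] / [2, 6] / [4, 7]
  Insert 1 (step 8): P = [1, 5, 8] / [3, 6] / [4, 9] / [7];  Q = [1, 3, 5] / [2, 6] / [4, 7] / [8]
  Insert 2 (step 9): P = [1, 2, 8] / [3, 5] / [4, 6] / [7, 9];  Q = [1, 3, 5] / [2, 6] / [4, 7] / [8, 9]
Final shape: (3, 2, 2, 2).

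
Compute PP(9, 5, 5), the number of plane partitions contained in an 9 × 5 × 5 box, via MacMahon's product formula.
PP(9, 5, 5) = 1566039386912

Evaluate the triple product over i = 1..9, j = 1..5, k = 1..5. The factors are (2/1) · (3/2) · (4/3) · (5/4) · (6/5) · (3/2) · (4/3) · (5/4) · … (225 factors total). The numerators and denominators telescope so the product is an integer; carrying out the multiplication exactly gives PP(9, 5, 5) = 1566039386912.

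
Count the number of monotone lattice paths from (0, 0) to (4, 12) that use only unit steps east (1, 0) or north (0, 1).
Number of paths = 1820

A monotone lattice path from (0, 0) to (4, 12) consists of 4 east steps and 12 north steps in some order, so it is determined by which 4 of the 16 steps are east. The count is C(16, 4) = 1820.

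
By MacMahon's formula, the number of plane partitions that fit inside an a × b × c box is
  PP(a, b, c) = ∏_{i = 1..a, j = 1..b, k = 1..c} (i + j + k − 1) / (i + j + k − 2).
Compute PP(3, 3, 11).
PP(3, 3, 11) = 2318680

Evaluate the triple product over i = 1..3, j = 1..3, k = 1..11. The factors are (2/1) · (3/2) · (4/3) · (5/4) · (6/5) · (7/6) · (8/7) · (9/8) · … (99 factors total). The numerators and denominators telescope so the product is an integer; carrying out the multiplication exactly gives PP(3, 3, 11) = 2318680.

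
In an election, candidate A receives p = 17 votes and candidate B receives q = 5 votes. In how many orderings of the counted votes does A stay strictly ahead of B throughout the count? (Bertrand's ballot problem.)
Strict-lead orderings = 14364

Total orderings of the 22 votes with 17 for A: C(22, 17) = 26334. By the Bertrand ballot formula (Cycle Lemma / reflection principle), the number of orderings in which A is strictly ahead of B throughout is (p − q)/(p + q) · C(p + q, p) = (17 − 5)/(17 + 5) · 26334 = 14364.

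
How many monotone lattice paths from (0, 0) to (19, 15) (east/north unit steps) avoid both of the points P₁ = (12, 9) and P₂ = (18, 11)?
Number of paths = 1219747390

Inclusion–exclusion. Total paths: C(34, 19) = 1855967520. Through P₁: C(21, 12)·C(13, 7) = 504383880. Through P₂: C(29, 18)·C(5, 1) = 172986450. Since P₁ is strictly southwest of P₂, a monotone path through both must visit P₁ then P₂; paths through both = C(21, 12)·C(8, 6)·C(5, 1) = 41150200. Avoid both = 1855967520 − 504383880 − 172986450 + 41150200 = 1219747390.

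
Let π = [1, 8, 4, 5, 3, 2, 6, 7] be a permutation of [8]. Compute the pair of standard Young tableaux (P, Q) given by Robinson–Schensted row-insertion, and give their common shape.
P = [1, 2, 5, 6, 7] / [3] / [4] / [8];  Q = [1, 2, 4, 7, 8] / [3] / [5] / [6];  common shape = (5, 1, 1, 1)

Row-insert the values π_1, π_2, … into P one at a time, bumping the leftmost entry strictly greater than the inserted value down to the next row. The recording tableau Q records, in position (i, j), the step at which that cell was added to P.
  Insert 1 (step 1): P = [1];  Q = [1]
  Insert 8 (step 2): P = [1, 8];  Q = [1, 2]
  Insert 4 (step 3): P = [1, 4] / [8];  Q = [1, 2] / [3]
  Insert 5 (step 4): P = [1, 4, 5] / [8];  Q = [1, 2, 4] / [3]
  Insert 3 (step 5): P = [1, 3, 5] / [4] / [8];  Q = [1, 2, 4] / [3] / [5]
  Insert 2 (step 6): P = [1, 2, 5] / [3] / [4] / [8];  Q = [1, 2, 4] / [3] / [5] / [6]
  Insert 6 (step 7): P = [1, 2, 5, 6] / [3] / [4] / [8];  Q = [1, 2, 4, 7] / [3] / [5] / [6]
  Insert 7 (step 8): P = [1, 2, 5, 6, 7] / [3] / [4] / [8];  Q = [1, 2, 4, 7, 8] / [3] / [5] / [6]
Final shape: (5, 1, 1, 1).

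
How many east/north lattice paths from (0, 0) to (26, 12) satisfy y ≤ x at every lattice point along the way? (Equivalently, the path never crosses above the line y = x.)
Number of paths = 1504152860

By the reflection principle (André's argument), the number of monotone paths to (26, 12) with n ≤ m that never go above y = x is C(38, 26) − C(38, 27) = 2707475148 − 1203322288 = 1504152860.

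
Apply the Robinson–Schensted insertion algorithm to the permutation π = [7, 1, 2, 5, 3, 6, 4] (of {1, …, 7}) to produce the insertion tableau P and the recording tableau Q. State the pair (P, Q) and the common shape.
P = [1, 2, 3, 4] / [5, 6] / [7];  Q = [1, 3, 4, 6] / [2, 7] / [5];  common shape = (4, 2, 1)

Row-insert the values π_1, π_2, … into P one at a time, bumping the leftmost entry strictly greater than the inserted value down to the next row. The recording tableau Q records, in position (i, j), the step at which that cell was added to P.
  Insert 7 (step 1): P = [7];  Q = [1]
  Insert 1 (step 2): P = [1] / [7];  Q = [1] / [2]
  Insert 2 (step 3): P = [1, 2] / [7];  Q = [1, 3] / [2]
  Insert 5 (step 4): P = [1, 2, 5] / [7];  Q = [1, 3, 4] / [2]
  Insert 3 (step 5): P = [1, 2, 3] / [5] / [7];  Q = [1, 3, 4] / [2] / [5]
  Insert 6 (step 6): P = [1, 2, 3, 6] / [5] / [7];  Q = [1, 3, 4, 6] / [2] / [5]
  Insert 4 (step 7): P = [1, 2, 3, 4] / [5, 6] / [7];  Q = [1, 3, 4, 6] / [2, 7] / [5]
Final shape: (4, 2, 1).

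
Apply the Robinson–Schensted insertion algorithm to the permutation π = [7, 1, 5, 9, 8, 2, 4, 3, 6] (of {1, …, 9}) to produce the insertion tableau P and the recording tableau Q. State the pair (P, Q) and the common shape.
P = [1, 2, 3, 6] / [4, 8] / [5, 9] / [7];  Q = [1, 3, 4, 9] / [2, 5] / [6, 7] / [8];  common shape = (4, 2, 2, 1)

Row-insert the values π_1, π_2, … into P one at a time, bumping the leftmost entry strictly greater than the inserted value down to the next row. The recording tableau Q records, in position (i, j), the step at which that cell was added to P.
  Insert 7 (step 1): P = [7];  Q = [1]
  Insert 1 (step 2): P = [1] / [7];  Q = [1] / [2]
  Insert 5 (step 3): P = [1, 5] / [7];  Q = [1, 3] / [2]
  Insert 9 (step 4): P = [1, 5, 9] / [7];  Q = [1, 3, 4] / [2]
  Insert 8 (step 5): P = [1, 5, 8] / [7, 9];  Q = [1, 3, 4] / [2, 5]
  Insert 2 (step 6): P = [1, 2, 8] / [5, 9] / [7];  Q = [1, 3, 4] / [2, 5] / [6]
  Insert 4 (step 7): P = [1, 2, 4] / [5, 8] / [7, 9];  Q = [1, 3, 4] / [2, 5] / [6, 7]
  Insert 3 (step 8): P = [1, 2, 3] / [4, 8] / [5, 9] / [7];  Q = [1, 3, 4] / [2, 5] / [6, 7] / [8]
  Insert 6 (step 9): P = [1, 2, 3, 6] / [4, 8] / [5, 9] / [7];  Q = [1, 3, 4, 9] / [2, 5] / [6, 7] / [8]
Final shape: (4, 2, 2, 1).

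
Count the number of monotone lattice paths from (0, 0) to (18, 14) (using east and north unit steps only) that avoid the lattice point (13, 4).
Number of paths = 464288460

Total paths from (0, 0) to (18, 14): C(32, 18) = 471435600. Paths through (13, 4): (paths (0, 0) → (13, 4)) × (paths (13, 4) → (18, 14)) = C(17, 13) · C(15, 5) = 2380 · 3003 = 7147140. Avoidance count = 471435600 − 7147140 = 464288460.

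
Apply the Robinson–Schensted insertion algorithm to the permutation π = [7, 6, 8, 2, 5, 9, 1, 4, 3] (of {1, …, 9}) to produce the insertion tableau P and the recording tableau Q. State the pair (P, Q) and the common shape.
P = [1, 3, 9] / [2, 4] / [5, 8] / [6] / [7];  Q = [1, 3, 6] / [2, 5] / [4, 8] / [7] / [9];  common shape = (3, 2, 2, 1, 1)

Row-insert the values π_1, π_2, … into P one at a time, bumping the leftmost entry strictly greater than the inserted value down to the next row. The recording tableau Q records, in position (i, j), the step at which that cell was added to P.
  Insert 7 (step 1): P = [7];  Q = [1]
  Insert 6 (step 2): P = [6] / [7];  Q = [1] / [2]
  Insert 8 (step 3): P = [6, 8] / [7];  Q = [1, 3] / [2]
  Insert 2 (step 4): P = [2, 8] / [6] / [7];  Q = [1, 3] / [2] / [4]
  Insert 5 (step 5): P = [2, 5] / [6, 8] / [7];  Q = [1, 3] / [2, 5] / [4]
  Insert 9 (step 6): P = [2, 5, 9] / [6, 8] / [7];  Q = [1, 3, 6] / [2, 5] / [4]
  Insert 1 (step 7): P = [1, 5, 9] / [2, 8] / [6] / [7];  Q = [1, 3, 6] / [2, 5] / [4] / [7]
  Insert 4 (step 8): P = [1, 4, 9] / [2, 5] / [6, 8] / [7];  Q = [1, 3, 6] / [2, 5] / [4, 8] / [7]
  Insert 3 (step 9): P = [1, 3, 9] / [2, 4] / [5, 8] / [6] / [7];  Q = [1, 3, 6] / [2, 5] / [4, 8] / [7] / [9]
Final shape: (3, 2, 2, 1, 1).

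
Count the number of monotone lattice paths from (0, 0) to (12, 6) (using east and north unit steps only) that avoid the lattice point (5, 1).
Number of paths = 13812

Total paths from (0, 0) to (12, 6): C(18, 12) = 18564. Paths through (5, 1): (paths (0, 0) → (5, 1)) × (paths (5, 1) → (12, 6)) = C(6, 5) · C(12, 7) = 6 · 792 = 4752. Avoidance count = 18564 − 4752 = 13812.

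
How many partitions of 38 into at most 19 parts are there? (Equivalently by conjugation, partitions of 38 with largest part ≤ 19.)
p(38, parts ≤ 19) = 24418

Use the recurrence p(n, m) = p(n, m−1) + p(n−m, m): either the largest part is < m (count p(n, m−1)) or the largest part is exactly m (remove one copy of m, count p(n−m, m)). With p(0, ·) = 1 this gives p(38, parts ≤ 19) = 24418. (By conjugating Young diagrams, this also counts partitions of 38 into at most 19 parts.)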